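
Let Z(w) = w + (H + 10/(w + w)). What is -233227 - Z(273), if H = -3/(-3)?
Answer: -63745778/273 ≈ -2.3350e+5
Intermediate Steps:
H = 1 (H = -3*(-⅓) = 1)
Z(w) = 1 + w + 5/w (Z(w) = w + (1 + 10/(w + w)) = w + (1 + 10/(2*w)) = w + (1 + (1/(2*w))*10) = w + (1 + 5/w) = 1 + w + 5/w)
-233227 - Z(273) = -233227 - (1 + 273 + 5/273) = -233227 - 1*74807/273 = -233227 - 74807/273 = -63745778/273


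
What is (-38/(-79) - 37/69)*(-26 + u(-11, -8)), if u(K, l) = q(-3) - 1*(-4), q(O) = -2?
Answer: 2408/1817 ≈ 1.3253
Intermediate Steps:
u(K, l) = 2 (u(K, l) = -2 - 1*(-4) = -2 + 4 = 2)
(-38/(-79) - 37/69)*(-26 + u(-11, -8)) = (-38/(-79) - 37/69)*(-26 + 2) = (-38*(-1/79) - 37*1/69)*(-24) = (38/79 - 37/69)*(-24) = -301/5451*(-24) = 2408/1817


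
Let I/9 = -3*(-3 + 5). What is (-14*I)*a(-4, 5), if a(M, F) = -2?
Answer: -1512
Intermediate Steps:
I = -54 (I = 9*(-3*(-3 + 5)) = 9*(-3*2) = 9*(-6) = -54)
(-14*I)*a(-4, 5) = -14*(-54)*(-2) = 756*(-2) = -1512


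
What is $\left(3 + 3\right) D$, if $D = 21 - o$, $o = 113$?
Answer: $-552$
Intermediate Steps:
$D = -92$ ($D = 21 - 113 = -92$)
$\left(3 + 3\right) D = \left(3 + 3\right) \left(-92\right) = 6 \left(-92\right) = -552$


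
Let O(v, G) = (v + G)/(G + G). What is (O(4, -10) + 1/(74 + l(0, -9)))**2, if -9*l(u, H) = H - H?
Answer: 3364/34225 ≈ 0.098291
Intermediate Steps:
l(u, H) = 0 (l(u, H) = -(H - H)/9 = -1/9*0 = 0)
O(v, G) = (G + v)/(2*G) (O(v, G) = (G + v)/((2*G)) = (G + v)*(1/(2*G)) = (G + v)/(2*G))
(O(4, -10) + 1/(74 + l(0, -9)))**2 = ((1/2)*(-10 + 4)/(-10) + 1/(74 + 0))**2 = ((1/2)*(-1/10)*(-6) + 1/74)**2 = (3/10 + 1/74)**2 = (58/185)**2 = 3364/34225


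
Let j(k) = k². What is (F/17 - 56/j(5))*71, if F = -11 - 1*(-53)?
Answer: 6958/425 ≈ 16.372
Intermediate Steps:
F = 42 (F = -11 + 53 = 42)
(F/17 - 56/j(5))*71 = (42/17 - 56/(5²))*71 = (42*(1/17) - 56/25)*71 = (42/17 - 56*1/25)*71 = (42/17 - 56/25)*71 = (98/425)*71 = 6958/425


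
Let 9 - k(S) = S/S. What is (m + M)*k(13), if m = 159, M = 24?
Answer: 1464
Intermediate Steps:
k(S) = 8 (k(S) = 9 - S/S = 9 - 1*1 = 9 - 1 = 8)
(m + M)*k(13) = (159 + 24)*8 = 183*8 = 1464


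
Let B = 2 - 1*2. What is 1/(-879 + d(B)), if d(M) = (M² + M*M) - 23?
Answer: -1/902 ≈ -0.0011086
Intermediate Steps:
B = 0 (B = 2 - 2 = 0)
d(M) = -23 + 2*M² (d(M) = (M² + M²) - 23 = 2*M² - 23 = -23 + 2*M²)
1/(-879 + d(B)) = 1/(-879 + (-23 + 2*0²)) = 1/(-879 + (-23 + 2*0)) = 1/(-879 + (-23 + 0)) = 1/(-879 - 23) = 1/(-902) = -1/902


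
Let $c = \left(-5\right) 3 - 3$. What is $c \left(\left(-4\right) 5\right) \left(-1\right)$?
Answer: $-360$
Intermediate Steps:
$c = -18$ ($c = -15 - 3 = -18$)
$c \left(\left(-4\right) 5\right) \left(-1\right) = - 18 \left(\left(-4\right) 5\right) \left(-1\right) = \left(-18\right) \left(-20\right) \left(-1\right) = 360 \left(-1\right) = -360$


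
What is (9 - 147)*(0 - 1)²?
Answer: -138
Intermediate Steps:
(9 - 147)*(0 - 1)² = -138*(-1)² = -138*1 = -138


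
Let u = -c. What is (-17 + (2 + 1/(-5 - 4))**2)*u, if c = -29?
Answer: -31552/81 ≈ -389.53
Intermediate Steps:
u = 29 (u = -1*(-29) = 29)
(-17 + (2 + 1/(-5 - 4))**2)*u = (-17 + (2 + 1/(-5 - 4))**2)*29 = (-17 + (2 + 1/(-9))**2)*29 = (-17 + (2 - 1/9)**2)*29 = (-17 + (17/9)**2)*29 = (-17 + 289/81)*29 = -1088/81*29 = -31552/81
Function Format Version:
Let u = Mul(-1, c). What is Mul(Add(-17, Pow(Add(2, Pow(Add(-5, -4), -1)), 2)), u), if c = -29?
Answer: Rational(-31552, 81) ≈ -389.53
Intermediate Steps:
u = 29 (u = Mul(-1, -29) = 29)
Mul(Add(-17, Pow(Add(2, Pow(Add(-5, -4), -1)), 2)), u) = Mul(Add(-17, Pow(Add(2, Pow(Add(-5, -4), -1)), 2)), 29) = Mul(Add(-17, Pow(Add(2, Pow(-9, -1)), 2)), 29) = Mul(Add(-17, Pow(Add(2, Rational(-1, 9)), 2)), 29) = Mul(Add(-17, Pow(Rational(17, 9), 2)), 29) = Mul(Add(-17, Rational(289, 81)), 29) = Mul(Rational(-1088, 81), 29) = Rational(-31552, 81)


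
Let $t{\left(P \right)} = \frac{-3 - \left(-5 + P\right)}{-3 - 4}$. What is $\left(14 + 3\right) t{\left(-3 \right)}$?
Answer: $- \frac{85}{7} \approx -12.143$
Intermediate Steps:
$t{\left(P \right)} = - \frac{2}{7} + \frac{P}{7}$ ($t{\left(P \right)} = \frac{2 - P}{-7} = \left(2 - P\right) \left(- \frac{1}{7}\right) = - \frac{2}{7} + \frac{P}{7}$)
$\left(14 + 3\right) t{\left(-3 \right)} = \left(14 + 3\right) \left(- \frac{2}{7} + \frac{1}{7} \left(-3\right)\right) = 17 \left(- \frac{2}{7} - \frac{3}{7}\right) = 17 \left(- \frac{5}{7}\right) = - \frac{85}{7}$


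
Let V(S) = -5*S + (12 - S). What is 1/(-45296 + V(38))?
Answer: -1/45512 ≈ -2.1972e-5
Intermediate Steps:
V(S) = 12 - 6*S
1/(-45296 + V(38)) = 1/(-45296 + (12 - 6*38)) = 1/(-45296 + (12 - 228)) = 1/(-45296 - 216) = 1/(-45512) = -1/45512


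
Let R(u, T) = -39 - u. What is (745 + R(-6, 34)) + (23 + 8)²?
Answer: 1673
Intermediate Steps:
(745 + R(-6, 34)) + (23 + 8)² = (745 + (-39 - 1*(-6))) + (23 + 8)² = (745 + (-39 + 6)) + 31² = (745 - 33) + 961 = 712 + 961 = 1673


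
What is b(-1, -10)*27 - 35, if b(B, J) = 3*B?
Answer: -116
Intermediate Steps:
b(-1, -10)*27 - 35 = (3*(-1))*27 - 35 = -3*27 - 35 = -81 - 35 = -116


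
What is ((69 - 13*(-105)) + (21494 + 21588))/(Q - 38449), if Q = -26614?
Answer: -44516/65063 ≈ -0.68420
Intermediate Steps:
((69 - 13*(-105)) + (21494 + 21588))/(Q - 38449) = ((69 - 13*(-105)) + (21494 + 21588))/(-26614 - 38449) = ((69 + 1365) + 43082)/(-65063) = (1434 + 43082)*(-1/65063) = 44516*(-1/65063) = -44516/65063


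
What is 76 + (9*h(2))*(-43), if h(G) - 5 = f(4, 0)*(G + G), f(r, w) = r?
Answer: -8051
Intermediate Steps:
h(G) = 5 + 8*G (h(G) = 5 + 4*(G + G) = 5 + 4*(2*G) = 5 + 8*G)
76 + (9*h(2))*(-43) = 76 + (9*(5 + 8*2))*(-43) = 76 + (9*(5 + 16))*(-43) = 76 + (9*21)*(-43) = 76 + 189*(-43) = 76 - 8127 = -8051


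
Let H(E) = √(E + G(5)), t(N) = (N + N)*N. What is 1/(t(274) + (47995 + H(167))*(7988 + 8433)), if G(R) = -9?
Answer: 788276047/621379083669366131 - 16421*√158/621379083669366131 ≈ 1.2683e-9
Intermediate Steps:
t(N) = 2*N² (t(N) = (2*N)*N = 2*N²)
H(E) = √(-9 + E) (H(E) = √(E - 9) = √(-9 + E))
1/(t(274) + (47995 + H(167))*(7988 + 8433)) = 1/(2*274² + (47995 + √(-9 + 167))*(7988 + 8433)) = 1/(2*75076 + (47995 + √158)*16421) = 1/(150152 + (788125895 + 16421*√158)) = 1/(788276047 + 16421*√158)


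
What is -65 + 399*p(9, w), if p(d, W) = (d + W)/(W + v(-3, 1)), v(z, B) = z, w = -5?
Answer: -529/2 ≈ -264.50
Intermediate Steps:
p(d, W) = (W + d)/(-3 + W) (p(d, W) = (d + W)/(W - 3) = (W + d)/(-3 + W))
-65 + 399*p(9, w) = -65 + 399*((-5 + 9)/(-3 - 5)) = -65 + 399*(4/(-8)) = -65 + 399*(-⅛*4) = -65 + 399*(-½) = -65 - 399/2 = -529/2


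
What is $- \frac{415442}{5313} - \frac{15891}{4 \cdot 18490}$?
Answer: $- \frac{30810519203}{392949480} \approx -78.408$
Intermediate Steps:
$- \frac{415442}{5313} - \frac{15891}{4 \cdot 18490} = \left(-415442\right) \frac{1}{5313} - \frac{15891}{73960} = - \frac{415442}{5313} - \frac{15891}{73960} = - \frac{30810519203}{392949480}$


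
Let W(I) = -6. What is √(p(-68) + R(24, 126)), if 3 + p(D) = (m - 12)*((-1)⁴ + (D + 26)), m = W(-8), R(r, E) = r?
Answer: √759 ≈ 27.550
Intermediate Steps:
m = -6
p(D) = -489 - 18*D (p(D) = -3 + (-6 - 12)*((-1)⁴ + (D + 26)) = -3 - 18*(1 + (26 + D)) = -3 - 18*(27 + D) = -3 + (-486 - 18*D) = -489 - 18*D)
√(p(-68) + R(24, 126)) = √((-489 - 18*(-68)) + 24) = √((-489 + 1224) + 24) = √(735 + 24) = √759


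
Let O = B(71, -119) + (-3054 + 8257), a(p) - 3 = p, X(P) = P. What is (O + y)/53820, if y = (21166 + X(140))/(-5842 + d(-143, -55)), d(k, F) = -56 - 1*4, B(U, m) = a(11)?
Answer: 2564119/26470470 ≈ 0.096867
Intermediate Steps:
a(p) = 3 + p
B(U, m) = 14 (B(U, m) = 3 + 11 = 14)
d(k, F) = -60 (d(k, F) = -56 - 4 = -60)
y = -10653/2951 (y = (21166 + 140)/(-5842 - 60) = 21306/(-5902) = 21306*(-1/5902) = -10653/2951 ≈ -3.6100)
O = 5217 (O = 14 + (-3054 + 8257) = 14 + 5203 = 5217)
(O + y)/53820 = (5217 - 10653/2951)/53820 = (15384714/2951)*(1/53820) = 2564119/26470470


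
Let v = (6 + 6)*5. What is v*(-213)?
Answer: -12780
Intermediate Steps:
v = 60 (v = 12*5 = 60)
v*(-213) = 60*(-213) = -12780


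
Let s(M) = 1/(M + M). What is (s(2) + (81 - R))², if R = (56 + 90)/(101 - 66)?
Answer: 116445681/19600 ≈ 5941.1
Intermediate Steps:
s(M) = 1/(2*M)
R = 146/35 ≈ 4.1714
(s(2) + (81 - R))² = ((½)/2 + (81 - 1*146/35))² = ((½)*(½) + (81 - 146/35))² = (¼ + 2689/35)² = (10791/140)² = 116445681/19600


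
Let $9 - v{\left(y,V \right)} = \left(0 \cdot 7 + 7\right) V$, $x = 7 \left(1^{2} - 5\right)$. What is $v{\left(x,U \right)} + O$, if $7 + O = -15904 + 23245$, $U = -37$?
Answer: $7602$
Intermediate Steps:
$x = -28$ ($x = 7 \left(1 - 5\right) = 7 \left(-4\right) = -28$)
$O = 7334$ ($O = -7 + \left(-15904 + 23245\right) = -7 + 7341 = 7334$)
$v{\left(y,V \right)} = 9 - 7 V$ ($v{\left(y,V \right)} = 9 - \left(0 \cdot 7 + 7\right) V = 9 - \left(0 + 7\right) V = 9 - 7 V$)
$v{\left(x,U \right)} + O = \left(9 - -259\right) + 7334 = \left(9 + 259\right) + 7334 = 268 + 7334 = 7602$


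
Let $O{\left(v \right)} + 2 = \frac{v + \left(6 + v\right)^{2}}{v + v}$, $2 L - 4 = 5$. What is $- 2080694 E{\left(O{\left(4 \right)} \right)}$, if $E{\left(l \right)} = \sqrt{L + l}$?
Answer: $- 1040347 \sqrt{62} \approx -8.1917 \cdot 10^{6}$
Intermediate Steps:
$L = \frac{9}{2}$ ($L = 2 + \frac{1}{2} \cdot 5 = 2 + \frac{5}{2} = \frac{9}{2} \approx 4.5$)
$O{\left(v \right)} = -2 + \frac{v + \left(6 + v\right)^{2}}{2 v}$ ($O{\left(v \right)} = -2 + \frac{v + \left(6 + v\right)^{2}}{v + v} = -2 + \frac{v + \left(6 + v\right)^{2}}{2 v}$)
$E{\left(l \right)} = \sqrt{\frac{9}{2} + l}$
$- 2080694 E{\left(O{\left(4 \right)} \right)} = - 2080694 \frac{\sqrt{18 + 4 \frac{\left(6 + 4\right)^{2} - 12}{2 \cdot 4}}}{2} = - 2080694 \frac{\sqrt{18 + 4 \cdot \frac{1}{2} \cdot \frac{1}{4} \left(10^{2} - 12\right)}}{2} = - 2080694 \frac{\sqrt{18 + 4 \cdot \frac{1}{2} \cdot \frac{1}{4} \left(100 - 12\right)}}{2} = - 2080694 \frac{\sqrt{18 + 4 \cdot \frac{1}{2} \cdot \frac{1}{4} \cdot 88}}{2} = - 2080694 \frac{\sqrt{18 + 4 \cdot 11}}{2} = - 2080694 \frac{\sqrt{18 + 44}}{2} = - 2080694 \frac{\sqrt{62}}{2} = - 1040347 \sqrt{62}$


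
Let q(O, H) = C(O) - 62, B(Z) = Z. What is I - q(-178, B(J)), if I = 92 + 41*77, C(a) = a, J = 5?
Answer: 3489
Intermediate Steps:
q(O, H) = -62 + O (q(O, H) = O - 62 = -62 + O)
I = 3249 (I = 92 + 3157 = 3249)
I - q(-178, B(J)) = 3249 - (-62 - 178) = 3249 - 1*(-240) = 3249 + 240 = 3489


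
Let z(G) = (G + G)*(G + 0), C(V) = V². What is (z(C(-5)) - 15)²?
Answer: 1525225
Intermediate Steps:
z(G) = 2*G² (z(G) = (2*G)*G = 2*G²)
(z(C(-5)) - 15)² = (2*((-5)²)² - 15)² = (2*25² - 15)² = (2*625 - 15)² = (1250 - 15)² = 1235² = 1525225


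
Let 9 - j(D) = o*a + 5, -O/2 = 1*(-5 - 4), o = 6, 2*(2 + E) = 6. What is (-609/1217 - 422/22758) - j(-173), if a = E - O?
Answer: -1475100356/13848243 ≈ -106.52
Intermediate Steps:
E = 1 (E = -2 + (½)*6 = -2 + 3 = 1)
O = 18 (O = -2*(-5 - 4) = -2*(-9) = 18)
a = -17 (a = 1 - 1*18 = 1 - 18 = -17)
j(D) = 106 (j(D) = 9 - (6*(-17) + 5) = 9 - (-102 + 5) = 9 - 1*(-97) = 9 + 97 = 106)
(-609/1217 - 422/22758) - j(-173) = (-609/1217 - 422/22758) - 1*106 = (-609*1/1217 - 422*1/22758) - 106 = (-609/1217 - 211/11379) - 106 = -7186598/13848243 - 106 = -1475100356/13848243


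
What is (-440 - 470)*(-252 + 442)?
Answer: -172900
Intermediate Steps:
(-440 - 470)*(-252 + 442) = -910*190 = -172900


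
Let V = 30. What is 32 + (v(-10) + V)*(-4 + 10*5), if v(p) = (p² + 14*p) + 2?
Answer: -336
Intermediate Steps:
v(p) = 2 + p² + 14*p
32 + (v(-10) + V)*(-4 + 10*5) = 32 + ((2 + (-10)² + 14*(-10)) + 30)*(-4 + 10*5) = 32 + ((2 + 100 - 140) + 30)*(-4 + 50) = 32 + (-38 + 30)*46 = 32 - 8*46 = 32 - 368 = -336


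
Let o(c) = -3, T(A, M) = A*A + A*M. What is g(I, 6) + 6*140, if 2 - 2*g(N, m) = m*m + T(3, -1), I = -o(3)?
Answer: 820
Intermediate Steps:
T(A, M) = A² + A*M
I = 3 (I = -1*(-3) = 3)
g(N, m) = -2 - m²/2 (g(N, m) = 1 - (m*m + 3*(3 - 1))/2 = 1 - (m² + 3*2)/2 = 1 - (m² + 6)/2 = 1 - (6 + m²)/2 = 1 + (-3 - m²/2) = -2 - m²/2)
g(I, 6) + 6*140 = (-2 - ½*6²) + 6*140 = (-2 - ½*36) + 840 = (-2 - 18) + 840 = -20 + 840 = 820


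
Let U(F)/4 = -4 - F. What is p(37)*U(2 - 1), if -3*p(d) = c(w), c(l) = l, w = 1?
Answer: 20/3 ≈ 6.6667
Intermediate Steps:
U(F) = -16 - 4*F (U(F) = 4*(-4 - F) = -16 - 4*F)
p(d) = -⅓ (p(d) = -⅓*1 = -⅓)
p(37)*U(2 - 1) = -(-16 - 4*(2 - 1))/3 = -(-16 - 4*1)/3 = -(-16 - 4)/3 = -⅓*(-20) = 20/3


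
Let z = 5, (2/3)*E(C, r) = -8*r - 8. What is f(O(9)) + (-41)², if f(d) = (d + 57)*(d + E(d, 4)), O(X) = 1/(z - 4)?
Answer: -1741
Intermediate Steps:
E(C, r) = -12 - 12*r (E(C, r) = 3*(-8*r - 8)/2 = 3*(-8 - 8*r)/2 = -12 - 12*r)
O(X) = 1 (O(X) = 1/(5 - 4) = 1/1 = 1)
f(d) = (-60 + d)*(57 + d) (f(d) = (d + 57)*(d + (-12 - 12*4)) = (57 + d)*(d + (-12 - 48)) = (57 + d)*(d - 60) = (57 + d)*(-60 + d) = (-60 + d)*(57 + d))
f(O(9)) + (-41)² = (-3420 + 1² - 3*1) + (-41)² = (-3420 + 1 - 3) + 1681 = -3422 + 1681 = -1741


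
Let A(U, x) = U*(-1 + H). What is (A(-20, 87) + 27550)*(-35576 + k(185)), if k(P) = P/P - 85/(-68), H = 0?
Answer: -1961536575/2 ≈ -9.8077e+8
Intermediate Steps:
A(U, x) = -U (A(U, x) = U*(-1 + 0) = U*(-1) = -U)
k(P) = 9/4 (k(P) = 1 - 85*(-1/68) = 1 + 5/4 = 9/4)
(A(-20, 87) + 27550)*(-35576 + k(185)) = (-1*(-20) + 27550)*(-35576 + 9/4) = (20 + 27550)*(-142295/4) = 27570*(-142295/4) = -1961536575/2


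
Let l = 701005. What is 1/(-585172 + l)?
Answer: 1/115833 ≈ 8.6331e-6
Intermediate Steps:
1/(-585172 + l) = 1/(-585172 + 701005) = 1/115833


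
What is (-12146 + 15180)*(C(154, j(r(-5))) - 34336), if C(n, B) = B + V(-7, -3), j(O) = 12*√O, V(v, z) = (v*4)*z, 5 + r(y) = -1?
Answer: -103920568 + 36408*I*√6 ≈ -1.0392e+8 + 89181.0*I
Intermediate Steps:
r(y) = -6 (r(y) = -5 - 1 = -6)
V(v, z) = 4*v*z (V(v, z) = (4*v)*z = 4*v*z)
C(n, B) = 84 + B (C(n, B) = B + 4*(-7)*(-3) = B + 84 = 84 + B)
(-12146 + 15180)*(C(154, j(r(-5))) - 34336) = (-12146 + 15180)*((84 + 12*√(-6)) - 34336) = 3034*((84 + 12*(I*√6)) - 34336) = 3034*((84 + 12*I*√6) - 34336) = 3034*(-34252 + 12*I*√6) = -103920568 + 36408*I*√6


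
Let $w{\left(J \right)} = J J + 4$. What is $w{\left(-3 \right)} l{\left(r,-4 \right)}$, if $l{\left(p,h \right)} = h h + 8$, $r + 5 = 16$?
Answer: $312$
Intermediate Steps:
$w{\left(J \right)} = 4 + J^{2}$ ($w{\left(J \right)} = J^{2} + 4 = 4 + J^{2}$)
$r = 11$ ($r = -5 + 16 = 11$)
$l{\left(p,h \right)} = 8 + h^{2}$ ($l{\left(p,h \right)} = h^{2} + 8 = 8 + h^{2}$)
$w{\left(-3 \right)} l{\left(r,-4 \right)} = \left(4 + \left(-3\right)^{2}\right) \left(8 + \left(-4\right)^{2}\right) = \left(4 + 9\right) \left(8 + 16\right) = 13 \cdot 24 = 312$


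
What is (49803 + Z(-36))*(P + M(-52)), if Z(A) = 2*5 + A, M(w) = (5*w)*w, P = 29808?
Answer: 2156737856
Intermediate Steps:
M(w) = 5*w**2
Z(A) = 10 + A
(49803 + Z(-36))*(P + M(-52)) = (49803 + (10 - 36))*(29808 + 5*(-52)**2) = (49803 - 26)*(29808 + 5*2704) = 49777*(29808 + 13520) = 49777*43328 = 2156737856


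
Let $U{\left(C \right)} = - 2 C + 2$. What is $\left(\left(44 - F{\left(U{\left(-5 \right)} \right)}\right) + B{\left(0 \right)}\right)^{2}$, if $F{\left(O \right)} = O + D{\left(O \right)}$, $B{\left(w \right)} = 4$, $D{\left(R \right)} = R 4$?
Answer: $144$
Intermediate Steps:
$U{\left(C \right)} = 2 - 2 C$
$D{\left(R \right)} = 4 R$
$F{\left(O \right)} = 5 O$ ($F{\left(O \right)} = O + 4 O = 5 O$)
$\left(\left(44 - F{\left(U{\left(-5 \right)} \right)}\right) + B{\left(0 \right)}\right)^{2} = \left(\left(44 - 5 \left(2 - -10\right)\right) + 4\right)^{2} = \left(\left(44 - 5 \left(2 + 10\right)\right) + 4\right)^{2} = \left(\left(44 - 5 \cdot 12\right) + 4\right)^{2} = \left(\left(44 - 60\right) + 4\right)^{2} = \left(-16 + 4\right)^{2} = \left(-12\right)^{2} = 144$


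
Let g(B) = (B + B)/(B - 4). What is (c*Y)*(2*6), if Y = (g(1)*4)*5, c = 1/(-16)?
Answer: 10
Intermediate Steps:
g(B) = 2*B/(-4 + B) (g(B) = (2*B)/(-4 + B) = 2*B/(-4 + B))
c = -1/16 ≈ -0.062500
Y = -40/3 (Y = ((2*1/(-4 + 1))*4)*5 = ((2*1/(-3))*4)*5 = ((2*1*(-⅓))*4)*5 = -⅔*4*5 = -8/3*5 = -40/3 ≈ -13.333)
(c*Y)*(2*6) = (-1/16*(-40/3))*(2*6) = (⅚)*12 = 10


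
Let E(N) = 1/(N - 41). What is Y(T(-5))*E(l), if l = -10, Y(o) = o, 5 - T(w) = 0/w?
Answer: -5/51 ≈ -0.098039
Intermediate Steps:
T(w) = 5 (T(w) = 5 - 0/w = 5 - 1*0 = 5 + 0 = 5)
E(N) = 1/(-41 + N)
Y(T(-5))*E(l) = 5/(-41 - 10) = 5/(-51) = 5*(-1/51) = -5/51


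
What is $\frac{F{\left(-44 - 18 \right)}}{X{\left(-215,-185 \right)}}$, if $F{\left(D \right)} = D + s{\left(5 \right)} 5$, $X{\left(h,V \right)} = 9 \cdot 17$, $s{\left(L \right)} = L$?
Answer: $- \frac{37}{153} \approx -0.24183$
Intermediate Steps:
$X{\left(h,V \right)} = 153$
$F{\left(D \right)} = 25 + D$ ($F{\left(D \right)} = D + 5 \cdot 5 = D + 25 = 25 + D$)
$\frac{F{\left(-44 - 18 \right)}}{X{\left(-215,-185 \right)}} = \frac{25 - 62}{153} = \left(25 - 62\right) \frac{1}{153} = \left(-37\right) \frac{1}{153} = - \frac{37}{153}$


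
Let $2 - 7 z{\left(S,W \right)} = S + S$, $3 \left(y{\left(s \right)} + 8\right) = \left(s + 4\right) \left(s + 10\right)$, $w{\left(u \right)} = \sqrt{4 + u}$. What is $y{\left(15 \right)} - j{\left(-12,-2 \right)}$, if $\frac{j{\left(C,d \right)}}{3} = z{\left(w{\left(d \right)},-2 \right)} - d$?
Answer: $\frac{3013}{21} + \frac{6 \sqrt{2}}{7} \approx 144.69$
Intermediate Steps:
$y{\left(s \right)} = -8 + \frac{\left(4 + s\right) \left(10 + s\right)}{3}$ ($y{\left(s \right)} = -8 + \frac{\left(s + 4\right) \left(s + 10\right)}{3} = -8 + \frac{\left(4 + s\right) \left(10 + s\right)}{3}$)
$z{\left(S,W \right)} = \frac{2}{7} - \frac{2 S}{7}$ ($z{\left(S,W \right)} = \frac{2}{7} - \frac{S + S}{7} = \frac{2}{7} - \frac{2 S}{7}$)
$j{\left(C,d \right)} = \frac{6}{7} - 3 d - \frac{6 \sqrt{4 + d}}{7}$ ($j{\left(C,d \right)} = 3 \left(\left(\frac{2}{7} - \frac{2 \sqrt{4 + d}}{7}\right) - d\right) = 3 \left(\frac{2}{7} - d - \frac{2 \sqrt{4 + d}}{7}\right) = \frac{6}{7} - 3 d - \frac{6 \sqrt{4 + d}}{7}$)
$y{\left(15 \right)} - j{\left(-12,-2 \right)} = \left(\frac{16}{3} + \frac{15^{2}}{3} + \frac{14}{3} \cdot 15\right) - \left(\frac{6}{7} - -6 - \frac{6 \sqrt{4 - 2}}{7}\right) = \left(\frac{16}{3} + \frac{1}{3} \cdot 225 + 70\right) - \left(\frac{6}{7} + 6 - \frac{6 \sqrt{2}}{7}\right) = \left(\frac{16}{3} + 75 + 70\right) - \left(\frac{48}{7} - \frac{6 \sqrt{2}}{7}\right) = \frac{451}{3} - \left(\frac{48}{7} - \frac{6 \sqrt{2}}{7}\right) = \frac{3013}{21} + \frac{6 \sqrt{2}}{7}$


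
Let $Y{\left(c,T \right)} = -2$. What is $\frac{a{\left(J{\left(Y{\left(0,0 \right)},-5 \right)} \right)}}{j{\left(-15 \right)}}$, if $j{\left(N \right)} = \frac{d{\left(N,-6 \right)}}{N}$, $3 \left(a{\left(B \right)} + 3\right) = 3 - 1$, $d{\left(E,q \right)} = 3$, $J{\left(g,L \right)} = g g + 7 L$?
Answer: $\frac{35}{3} \approx 11.667$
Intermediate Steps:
$J{\left(g,L \right)} = g^{2} + 7 L$
$a{\left(B \right)} = - \frac{7}{3}$ ($a{\left(B \right)} = -3 + \frac{3 - 1}{3} = -3 + \frac{1}{3} \cdot 2 = -3 + \frac{2}{3} = - \frac{7}{3}$)
$j{\left(N \right)} = \frac{3}{N}$
$\frac{a{\left(J{\left(Y{\left(0,0 \right)},-5 \right)} \right)}}{j{\left(-15 \right)}} = - \frac{7}{3 \frac{3}{-15}} = - \frac{7}{3 \cdot 3 \left(- \frac{1}{15}\right)} = - \frac{7}{3 \left(- \frac{1}{5}\right)} = \left(- \frac{7}{3}\right) \left(-5\right) = \frac{35}{3}$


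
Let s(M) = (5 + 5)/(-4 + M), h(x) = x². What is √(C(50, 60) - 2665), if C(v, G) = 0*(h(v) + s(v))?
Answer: I*√2665 ≈ 51.624*I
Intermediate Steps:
s(M) = 10/(-4 + M)
C(v, G) = 0 (C(v, G) = 0*(v² + 10/(-4 + v)) = 0)
√(C(50, 60) - 2665) = √(0 - 2665) = √(-2665) = I*√2665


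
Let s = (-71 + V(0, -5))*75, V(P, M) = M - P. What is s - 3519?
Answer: -9219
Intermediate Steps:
s = -5700 (s = (-71 + (-5 - 1*0))*75 = (-71 + (-5 + 0))*75 = (-71 - 5)*75 = -76*75 = -5700)
s - 3519 = -5700 - 3519 = -9219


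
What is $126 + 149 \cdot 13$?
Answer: $2063$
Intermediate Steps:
$126 + 149 \cdot 13 = 126 + 1937 = 2063$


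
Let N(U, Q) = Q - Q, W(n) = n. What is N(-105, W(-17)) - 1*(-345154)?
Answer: 345154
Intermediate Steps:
N(U, Q) = 0
N(-105, W(-17)) - 1*(-345154) = 0 - 1*(-345154) = 0 + 345154 = 345154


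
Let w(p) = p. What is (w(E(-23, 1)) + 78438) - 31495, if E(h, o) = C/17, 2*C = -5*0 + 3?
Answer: 1596065/34 ≈ 46943.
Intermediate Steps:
C = 3/2 (C = (-5*0 + 3)/2 = (0 + 3)/2 = (1/2)*3 = 3/2 ≈ 1.5000)
E(h, o) = 3/34 (E(h, o) = (3/2)/17 = (3/2)*(1/17) = 3/34)
(w(E(-23, 1)) + 78438) - 31495 = (3/34 + 78438) - 31495 = 2666895/34 - 31495 = 1596065/34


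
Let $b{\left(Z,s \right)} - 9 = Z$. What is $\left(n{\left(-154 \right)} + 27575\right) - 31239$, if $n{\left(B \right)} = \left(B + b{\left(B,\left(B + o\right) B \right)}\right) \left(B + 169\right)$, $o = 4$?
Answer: $-8149$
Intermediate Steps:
$b{\left(Z,s \right)} = 9 + Z$
$n{\left(B \right)} = \left(9 + 2 B\right) \left(169 + B\right)$ ($n{\left(B \right)} = \left(B + \left(9 + B\right)\right) \left(B + 169\right) = \left(9 + 2 B\right) \left(169 + B\right)$)
$\left(n{\left(-154 \right)} + 27575\right) - 31239 = \left(\left(1521 + 2 \left(-154\right)^{2} + 347 \left(-154\right)\right) + 27575\right) - 31239 = \left(\left(1521 + 2 \cdot 23716 - 53438\right) + 27575\right) - 31239 = \left(\left(1521 + 47432 - 53438\right) + 27575\right) - 31239 = \left(-4485 + 27575\right) - 31239 = 23090 - 31239 = -8149$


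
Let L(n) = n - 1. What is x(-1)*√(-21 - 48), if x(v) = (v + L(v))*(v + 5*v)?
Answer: 18*I*√69 ≈ 149.52*I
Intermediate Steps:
L(n) = -1 + n
x(v) = 6*v*(-1 + 2*v) (x(v) = (v + (-1 + v))*(v + 5*v) = (-1 + 2*v)*(6*v) = 6*v*(-1 + 2*v))
x(-1)*√(-21 - 48) = (6*(-1)*(-1 + 2*(-1)))*√(-21 - 48) = (6*(-1)*(-1 - 2))*√(-69) = (6*(-1)*(-3))*(I*√69) = 18*(I*√69) = 18*I*√69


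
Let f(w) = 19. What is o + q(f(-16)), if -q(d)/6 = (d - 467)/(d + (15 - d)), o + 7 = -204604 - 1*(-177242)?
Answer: -135949/5 ≈ -27190.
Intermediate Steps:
o = -27369 (o = -7 + (-204604 - 1*(-177242)) = -7 + (-204604 + 177242) = -7 - 27362 = -27369)
q(d) = 934/5 - 2*d/5 (q(d) = -6*(d - 467)/(d + (15 - d)) = -6*(-467 + d)/15 = -6*(-467/15 + d/15) = 934/5 - 2*d/5)
o + q(f(-16)) = -27369 + (934/5 - ⅖*19) = -27369 + (934/5 - 38/5) = -27369 + 896/5 = -135949/5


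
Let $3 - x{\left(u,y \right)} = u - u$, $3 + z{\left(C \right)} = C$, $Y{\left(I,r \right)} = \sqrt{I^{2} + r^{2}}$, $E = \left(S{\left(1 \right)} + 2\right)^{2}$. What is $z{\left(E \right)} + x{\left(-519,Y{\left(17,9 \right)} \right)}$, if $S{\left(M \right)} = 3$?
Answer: $25$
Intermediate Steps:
$E = 25$ ($E = \left(3 + 2\right)^{2} = 5^{2} = 25$)
$z{\left(C \right)} = -3 + C$
$x{\left(u,y \right)} = 3$ ($x{\left(u,y \right)} = 3 - \left(u - u\right) = 3 - 0 = 3 + 0 = 3$)
$z{\left(E \right)} + x{\left(-519,Y{\left(17,9 \right)} \right)} = \left(-3 + 25\right) + 3 = 22 + 3 = 25$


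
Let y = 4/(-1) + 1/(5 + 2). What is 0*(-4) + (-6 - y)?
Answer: -15/7 ≈ -2.1429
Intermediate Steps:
y = -27/7 (y = 4*(-1) + 1/7 = -4 + 1*(⅐) = -4 + ⅐ = -27/7 ≈ -3.8571)
0*(-4) + (-6 - y) = 0*(-4) + (-6 - 1*(-27/7)) = 0 + (-6 + 27/7) = 0 - 15/7 = -15/7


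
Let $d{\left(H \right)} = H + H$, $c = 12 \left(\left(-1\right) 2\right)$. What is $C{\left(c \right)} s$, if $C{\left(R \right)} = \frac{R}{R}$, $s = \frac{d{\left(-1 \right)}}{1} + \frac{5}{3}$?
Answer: $- \frac{1}{3} \approx -0.33333$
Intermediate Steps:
$c = -24$ ($c = 12 \left(-2\right) = -24$)
$d{\left(H \right)} = 2 H$
$s = - \frac{1}{3}$ ($s = \frac{2 \left(-1\right)}{1} + \frac{5}{3} = \left(-2\right) 1 + 5 \cdot \frac{1}{3} = -2 + \frac{5}{3} = - \frac{1}{3} \approx -0.33333$)
$C{\left(R \right)} = 1$
$C{\left(c \right)} s = 1 \left(- \frac{1}{3}\right) = - \frac{1}{3}$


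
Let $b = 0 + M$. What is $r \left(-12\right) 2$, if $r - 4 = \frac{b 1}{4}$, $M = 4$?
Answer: $-120$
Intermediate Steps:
$b = 4$ ($b = 0 + 4 = 4$)
$r = 5$ ($r = 4 + \frac{4 \cdot 1}{4} = 4 + 4 \cdot \frac{1}{4} = 4 + 1 = 5$)
$r \left(-12\right) 2 = 5 \left(-12\right) 2 = \left(-60\right) 2 = -120$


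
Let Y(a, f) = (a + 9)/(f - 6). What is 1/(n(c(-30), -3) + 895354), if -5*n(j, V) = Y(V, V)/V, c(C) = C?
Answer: 45/40290928 ≈ 1.1169e-6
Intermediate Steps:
Y(a, f) = (9 + a)/(-6 + f)
n(j, V) = -(9 + V)/(5*V*(-6 + V)) (n(j, V) = -(9 + V)/(-6 + V)/(5*V) = -(9 + V)/(5*V*(-6 + V)))
1/(n(c(-30), -3) + 895354) = 1/((1/5)*(-9 - 1*(-3))/(-3*(-6 - 3)) + 895354) = 1/((1/5)*(-1/3)*(-9 + 3)/(-9) + 895354) = 1/((1/5)*(-1/3)*(-1/9)*(-6) + 895354) = 1/(-2/45 + 895354) = 1/(40290928/45) = 45/40290928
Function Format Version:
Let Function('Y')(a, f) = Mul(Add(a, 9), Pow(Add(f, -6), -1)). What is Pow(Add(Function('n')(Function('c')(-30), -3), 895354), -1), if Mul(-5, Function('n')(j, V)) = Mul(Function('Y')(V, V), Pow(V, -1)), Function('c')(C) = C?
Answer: Rational(45, 40290928) ≈ 1.1169e-6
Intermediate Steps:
Function('Y')(a, f) = Mul(Pow(Add(-6, f), -1), Add(9, a)) (Function('Y')(a, f) = Mul(Add(9, a), Pow(Add(-6, f), -1)) = Mul(Pow(Add(-6, f), -1), Add(9, a)))
Function('n')(j, V) = Mul(Rational(-1, 5), Pow(V, -1), Pow(Add(-6, V), -1), Add(9, V)) (Function('n')(j, V) = Mul(Rational(-1, 5), Mul(Mul(Pow(Add(-6, V), -1), Add(9, V)), Pow(V, -1))) = Mul(Rational(-1, 5), Mul(Pow(V, -1), Pow(Add(-6, V), -1), Add(9, V))) = Mul(Rational(-1, 5), Pow(V, -1), Pow(Add(-6, V), -1), Add(9, V)))
Pow(Add(Function('n')(Function('c')(-30), -3), 895354), -1) = Pow(Add(Mul(Rational(1, 5), Pow(-3, -1), Pow(Add(-6, -3), -1), Add(-9, Mul(-1, -3))), 895354), -1) = Pow(Add(Mul(Rational(1, 5), Rational(-1, 3), Pow(-9, -1), Add(-9, 3)), 895354), -1) = Pow(Add(Mul(Rational(1, 5), Rational(-1, 3), Rational(-1, 9), -6), 895354), -1) = Pow(Add(Rational(-2, 45), 895354), -1) = Pow(Rational(40290928, 45), -1) = Rational(45, 40290928)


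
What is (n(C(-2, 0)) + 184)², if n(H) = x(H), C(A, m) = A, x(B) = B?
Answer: 33124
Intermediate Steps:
n(H) = H
(n(C(-2, 0)) + 184)² = (-2 + 184)² = 182² = 33124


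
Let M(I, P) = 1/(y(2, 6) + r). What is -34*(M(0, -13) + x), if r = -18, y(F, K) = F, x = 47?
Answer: -12767/8 ≈ -1595.9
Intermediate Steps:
M(I, P) = -1/16 (M(I, P) = 1/(2 - 18) = 1/(-16) = -1/16)
-34*(M(0, -13) + x) = -34*(-1/16 + 47) = -34*751/16 = -12767/8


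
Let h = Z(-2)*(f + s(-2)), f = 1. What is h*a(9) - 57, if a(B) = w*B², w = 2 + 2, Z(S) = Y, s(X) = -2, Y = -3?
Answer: 915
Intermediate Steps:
Z(S) = -3
w = 4
a(B) = 4*B²
h = 3 (h = -3*(1 - 2) = -3*(-1) = 3)
h*a(9) - 57 = 3*(4*9²) - 57 = 3*(4*81) - 57 = 3*324 - 57 = 972 - 57 = 915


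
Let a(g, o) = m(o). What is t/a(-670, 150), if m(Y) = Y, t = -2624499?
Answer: -874833/50 ≈ -17497.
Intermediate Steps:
a(g, o) = o
t/a(-670, 150) = -2624499/150 = -2624499*1/150 = -874833/50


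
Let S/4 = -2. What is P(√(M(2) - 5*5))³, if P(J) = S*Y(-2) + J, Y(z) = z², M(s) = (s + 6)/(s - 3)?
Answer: -29600 + 3039*I*√33 ≈ -29600.0 + 17458.0*I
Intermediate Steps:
S = -8 (S = 4*(-2) = -8)
M(s) = (6 + s)/(-3 + s)
P(J) = -32 + J (P(J) = -8*(-2)² + J = -8*4 + J = -32 + J)
P(√(M(2) - 5*5))³ = (-32 + √((6 + 2)/(-3 + 2) - 5*5))³ = (-32 + √(8/(-1) - 25))³ = (-32 + √(-1*8 - 25))³ = (-32 + √(-8 - 25))³ = (-32 + √(-33))³ = (-32 + I*√33)³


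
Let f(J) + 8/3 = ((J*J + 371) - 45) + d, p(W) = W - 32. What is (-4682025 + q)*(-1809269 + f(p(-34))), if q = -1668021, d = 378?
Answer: 11456827077070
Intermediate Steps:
p(W) = -32 + W
f(J) = 2104/3 + J**2 (f(J) = -8/3 + (((J*J + 371) - 45) + 378) = -8/3 + (((J**2 + 371) - 45) + 378) = -8/3 + (((371 + J**2) - 45) + 378) = -8/3 + ((326 + J**2) + 378) = -8/3 + (704 + J**2) = 2104/3 + J**2)
(-4682025 + q)*(-1809269 + f(p(-34))) = (-4682025 - 1668021)*(-1809269 + (2104/3 + (-32 - 34)**2)) = -6350046*(-1809269 + (2104/3 + (-66)**2)) = -6350046*(-1809269 + (2104/3 + 4356)) = -6350046*(-1809269 + 15172/3) = -6350046*(-5412635/3) = 11456827077070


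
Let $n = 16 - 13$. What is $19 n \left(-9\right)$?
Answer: $-513$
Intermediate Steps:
$n = 3$
$19 n \left(-9\right) = 19 \cdot 3 \left(-9\right) = 57 \left(-9\right) = -513$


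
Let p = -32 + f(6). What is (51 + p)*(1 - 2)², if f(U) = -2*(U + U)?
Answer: -5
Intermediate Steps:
f(U) = -4*U
p = -56 (p = -32 - 4*6 = -32 - 24 = -56)
(51 + p)*(1 - 2)² = (51 - 56)*(1 - 2)² = -5*(-1)² = -5*1 = -5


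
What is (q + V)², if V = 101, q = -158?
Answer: 3249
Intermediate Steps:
(q + V)² = (-158 + 101)² = (-57)² = 3249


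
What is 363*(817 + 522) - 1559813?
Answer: -1073756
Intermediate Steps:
363*(817 + 522) - 1559813 = 363*1339 - 1559813 = 486057 - 1559813 = -1073756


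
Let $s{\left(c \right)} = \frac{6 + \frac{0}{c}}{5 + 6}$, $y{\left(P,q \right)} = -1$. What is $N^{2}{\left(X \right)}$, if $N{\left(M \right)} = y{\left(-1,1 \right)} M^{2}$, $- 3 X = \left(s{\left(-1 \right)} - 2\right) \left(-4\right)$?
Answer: $\frac{16777216}{1185921} \approx 14.147$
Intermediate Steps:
$s{\left(c \right)} = \frac{6}{11}$ ($s{\left(c \right)} = \frac{6 + 0}{11} = 6 \cdot \frac{1}{11} = \frac{6}{11}$)
$X = - \frac{64}{33}$ ($X = - \frac{\left(\frac{6}{11} - 2\right) \left(-4\right)}{3} = - \frac{\left(- \frac{16}{11}\right) \left(-4\right)}{3} = \left(- \frac{1}{3}\right) \frac{64}{11} = - \frac{64}{33} \approx -1.9394$)
$N{\left(M \right)} = - M^{2}$
$N^{2}{\left(X \right)} = \left(- \left(- \frac{64}{33}\right)^{2}\right)^{2} = \left(\left(-1\right) \frac{4096}{1089}\right)^{2} = \left(- \frac{4096}{1089}\right)^{2} = \frac{16777216}{1185921}$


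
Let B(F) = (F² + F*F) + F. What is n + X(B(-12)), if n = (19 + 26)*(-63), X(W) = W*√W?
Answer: -2835 + 552*√69 ≈ 1750.3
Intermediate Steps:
B(F) = F + 2*F² (B(F) = (F² + F²) + F = 2*F² + F = F + 2*F²)
X(W) = W^(3/2)
n = -2835 (n = 45*(-63) = -2835)
n + X(B(-12)) = -2835 + (-12*(1 + 2*(-12)))^(3/2) = -2835 + (-12*(1 - 24))^(3/2) = -2835 + (-12*(-23))^(3/2) = -2835 + 276^(3/2) = -2835 + 552*√69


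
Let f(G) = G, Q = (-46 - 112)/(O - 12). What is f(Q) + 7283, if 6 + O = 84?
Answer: 240260/33 ≈ 7280.6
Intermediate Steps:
O = 78 (O = -6 + 84 = 78)
Q = -79/33 (Q = (-46 - 112)/(78 - 12) = -158/66 = -158*1/66 = -79/33 ≈ -2.3939)
f(Q) + 7283 = -79/33 + 7283 = 240260/33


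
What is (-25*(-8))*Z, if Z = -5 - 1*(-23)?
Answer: 3600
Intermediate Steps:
Z = 18 (Z = -5 + 23 = 18)
(-25*(-8))*Z = -25*(-8)*18 = 200*18 = 3600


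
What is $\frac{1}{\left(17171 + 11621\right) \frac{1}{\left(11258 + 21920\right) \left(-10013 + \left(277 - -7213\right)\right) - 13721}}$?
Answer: $- \frac{83721815}{28792} \approx -2907.8$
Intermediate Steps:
$\frac{1}{\left(17171 + 11621\right) \frac{1}{\left(11258 + 21920\right) \left(-10013 + \left(277 - -7213\right)\right) - 13721}} = \frac{1}{28792 \frac{1}{33178 \left(-10013 + \left(277 + 7213\right)\right) - 13721}} = \frac{1}{28792 \frac{1}{33178 \left(-10013 + 7490\right) - 13721}} = \frac{1}{28792 \frac{1}{33178 \left(-2523\right) - 13721}} = \frac{1}{28792 \frac{1}{-83708094 - 13721}} = \frac{1}{28792 \frac{1}{-83721815}} = \frac{1}{28792 \left(- \frac{1}{83721815}\right)} = \frac{1}{- \frac{28792}{83721815}} = - \frac{83721815}{28792}$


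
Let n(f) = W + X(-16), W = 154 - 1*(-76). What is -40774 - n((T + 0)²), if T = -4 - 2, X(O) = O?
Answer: -40988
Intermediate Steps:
T = -6
W = 230 (W = 154 + 76 = 230)
n(f) = 214 (n(f) = 230 - 16 = 214)
-40774 - n((T + 0)²) = -40774 - 1*214 = -40774 - 214 = -40988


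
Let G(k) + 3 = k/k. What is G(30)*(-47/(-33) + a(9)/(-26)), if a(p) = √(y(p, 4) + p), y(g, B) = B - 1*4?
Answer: -1123/429 ≈ -2.6177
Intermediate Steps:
y(g, B) = -4 + B (y(g, B) = B - 4 = -4 + B)
a(p) = √p (a(p) = √((-4 + 4) + p) = √(0 + p) = √p)
G(k) = -2 (G(k) = -3 + k/k = -3 + 1 = -2)
G(30)*(-47/(-33) + a(9)/(-26)) = -2*(-47/(-33) + √9/(-26)) = -2*(-47*(-1/33) + 3*(-1/26)) = -2*(47/33 - 3/26) = -2*1123/858 = -1123/429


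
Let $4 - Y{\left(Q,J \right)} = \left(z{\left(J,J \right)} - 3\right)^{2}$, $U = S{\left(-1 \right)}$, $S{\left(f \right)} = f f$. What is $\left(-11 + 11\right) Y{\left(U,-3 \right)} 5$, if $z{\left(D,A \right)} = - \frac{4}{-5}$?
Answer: $0$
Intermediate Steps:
$z{\left(D,A \right)} = \frac{4}{5}$ ($z{\left(D,A \right)} = \left(-4\right) \left(- \frac{1}{5}\right) = \frac{4}{5}$)
$S{\left(f \right)} = f^{2}$
$U = 1$ ($U = \left(-1\right)^{2} = 1$)
$Y{\left(Q,J \right)} = - \frac{21}{25}$ ($Y{\left(Q,J \right)} = 4 - \left(\frac{4}{5} - 3\right)^{2} = 4 - \left(- \frac{11}{5}\right)^{2} = 4 - \frac{121}{25} = - \frac{21}{25}$)
$\left(-11 + 11\right) Y{\left(U,-3 \right)} 5 = \left(-11 + 11\right) \left(- \frac{21}{25}\right) 5 = 0 \left(- \frac{21}{25}\right) 5 = 0 \cdot 5 = 0$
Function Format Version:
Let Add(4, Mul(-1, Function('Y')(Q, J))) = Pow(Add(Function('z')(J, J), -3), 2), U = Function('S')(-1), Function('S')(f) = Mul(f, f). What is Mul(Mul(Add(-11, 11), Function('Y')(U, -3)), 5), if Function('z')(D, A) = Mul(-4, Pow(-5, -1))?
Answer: 0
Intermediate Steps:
Function('z')(D, A) = Rational(4, 5) (Function('z')(D, A) = Mul(-4, Rational(-1, 5)) = Rational(4, 5))
Function('S')(f) = Pow(f, 2)
U = 1 (U = Pow(-1, 2) = 1)
Function('Y')(Q, J) = Rational(-21, 25) (Function('Y')(Q, J) = Add(4, Mul(-1, Pow(Add(Rational(4, 5), -3), 2))) = Add(4, Mul(-1, Pow(Rational(-11, 5), 2))) = Add(4, Mul(-1, Rational(121, 25))) = Add(4, Rational(-121, 25)) = Rational(-21, 25))
Mul(Mul(Add(-11, 11), Function('Y')(U, -3)), 5) = Mul(Mul(Add(-11, 11), Rational(-21, 25)), 5) = Mul(Mul(0, Rational(-21, 25)), 5) = Mul(0, 5) = 0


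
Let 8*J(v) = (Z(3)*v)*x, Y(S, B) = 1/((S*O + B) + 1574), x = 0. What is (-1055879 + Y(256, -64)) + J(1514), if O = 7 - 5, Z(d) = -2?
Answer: -2134987337/2022 ≈ -1.0559e+6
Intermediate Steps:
O = 2
Y(S, B) = 1/(1574 + B + 2*S) (Y(S, B) = 1/((S*2 + B) + 1574) = 1/((2*S + B) + 1574) = 1/((B + 2*S) + 1574) = 1/(1574 + B + 2*S))
J(v) = 0 (J(v) = (-2*v*0)/8 = (1/8)*0 = 0)
(-1055879 + Y(256, -64)) + J(1514) = (-1055879 + 1/(1574 - 64 + 2*256)) + 0 = (-1055879 + 1/(1574 - 64 + 512)) + 0 = (-1055879 + 1/2022) + 0 = -2134987337/2022 + 0 = -2134987337/2022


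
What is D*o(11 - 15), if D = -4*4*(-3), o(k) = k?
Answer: -192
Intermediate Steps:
D = 48 (D = -16*(-3) = 48)
D*o(11 - 15) = 48*(11 - 15) = 48*(-4) = -192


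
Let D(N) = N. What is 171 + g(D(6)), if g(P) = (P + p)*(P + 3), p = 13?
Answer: 342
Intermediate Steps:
g(P) = (3 + P)*(13 + P) (g(P) = (P + 13)*(P + 3) = (13 + P)*(3 + P) = (3 + P)*(13 + P))
171 + g(D(6)) = 171 + (39 + 6**2 + 16*6) = 171 + (39 + 36 + 96) = 171 + 171 = 342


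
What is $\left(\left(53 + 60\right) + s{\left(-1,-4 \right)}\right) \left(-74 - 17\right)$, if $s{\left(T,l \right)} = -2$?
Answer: $-10101$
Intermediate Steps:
$\left(\left(53 + 60\right) + s{\left(-1,-4 \right)}\right) \left(-74 - 17\right) = \left(\left(53 + 60\right) - 2\right) \left(-74 - 17\right) = \left(113 - 2\right) \left(-74 - 17\right) = 111 \left(-91\right) = -10101$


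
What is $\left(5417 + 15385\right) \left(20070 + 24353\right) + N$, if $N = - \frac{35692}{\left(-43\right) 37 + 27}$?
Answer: $\frac{361318122109}{391} \approx 9.2409 \cdot 10^{8}$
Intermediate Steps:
$N = \frac{8923}{391}$ ($N = - \frac{35692}{-1591 + 27} = - \frac{35692}{-1564} = \left(-35692\right) \left(- \frac{1}{1564}\right) = \frac{8923}{391} \approx 22.821$)
$\left(5417 + 15385\right) \left(20070 + 24353\right) + N = \left(5417 + 15385\right) \left(20070 + 24353\right) + \frac{8923}{391} = 20802 \cdot 44423 + \frac{8923}{391} = 924087246 + \frac{8923}{391} = \frac{361318122109}{391}$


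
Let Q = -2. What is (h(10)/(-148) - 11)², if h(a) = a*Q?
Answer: 161604/1369 ≈ 118.05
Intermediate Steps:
h(a) = -2*a (h(a) = a*(-2) = -2*a)
(h(10)/(-148) - 11)² = (-2*10/(-148) - 11)² = (-20*(-1/148) - 11)² = (5/37 - 11)² = (-402/37)² = 161604/1369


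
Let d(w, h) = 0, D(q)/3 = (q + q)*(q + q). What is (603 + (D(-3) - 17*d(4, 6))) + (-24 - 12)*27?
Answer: -261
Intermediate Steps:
D(q) = 12*q**2 (D(q) = 3*((q + q)*(q + q)) = 3*((2*q)*(2*q)) = 3*(4*q**2) = 12*q**2)
(603 + (D(-3) - 17*d(4, 6))) + (-24 - 12)*27 = (603 + (12*(-3)**2 - 17*0)) + (-24 - 12)*27 = (603 + (12*9 + 0)) - 36*27 = (603 + (108 + 0)) - 972 = (603 + 108) - 972 = 711 - 972 = -261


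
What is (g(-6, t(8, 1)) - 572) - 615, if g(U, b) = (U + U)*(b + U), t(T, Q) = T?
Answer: -1211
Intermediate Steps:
g(U, b) = 2*U*(U + b) (g(U, b) = (2*U)*(U + b) = 2*U*(U + b))
(g(-6, t(8, 1)) - 572) - 615 = (2*(-6)*(-6 + 8) - 572) - 615 = (2*(-6)*2 - 572) - 615 = (-24 - 572) - 615 = -596 - 615 = -1211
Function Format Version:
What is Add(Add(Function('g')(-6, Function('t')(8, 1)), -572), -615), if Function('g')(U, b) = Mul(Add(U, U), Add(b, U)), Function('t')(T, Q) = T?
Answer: -1211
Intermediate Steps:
Function('g')(U, b) = Mul(2, U, Add(U, b)) (Function('g')(U, b) = Mul(Mul(2, U), Add(U, b)) = Mul(2, U, Add(U, b)))
Add(Add(Function('g')(-6, Function('t')(8, 1)), -572), -615) = Add(Add(Mul(2, -6, Add(-6, 8)), -572), -615) = Add(Add(Mul(2, -6, 2), -572), -615) = Add(Add(-24, -572), -615) = Add(-596, -615) = -1211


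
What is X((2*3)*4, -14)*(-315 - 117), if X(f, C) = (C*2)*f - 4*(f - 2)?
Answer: 328320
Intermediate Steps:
X(f, C) = 8 - 4*f + 2*C*f (X(f, C) = (2*C)*f - 4*(-2 + f) = 2*C*f + (8 - 4*f) = 8 - 4*f + 2*C*f)
X((2*3)*4, -14)*(-315 - 117) = (8 - 4*2*3*4 + 2*(-14)*((2*3)*4))*(-315 - 117) = (8 - 24*4 + 2*(-14)*(6*4))*(-432) = (8 - 4*24 + 2*(-14)*24)*(-432) = (8 - 96 - 672)*(-432) = -760*(-432) = 328320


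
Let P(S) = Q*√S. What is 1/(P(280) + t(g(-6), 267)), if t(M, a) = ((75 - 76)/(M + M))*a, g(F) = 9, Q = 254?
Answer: 534/650313359 + 18288*√70/650313359 ≈ 0.00023611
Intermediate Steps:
P(S) = 254*√S
t(M, a) = -a/(2*M) (t(M, a) = (-1/(2*M))*a = -a/(2*M))
1/(P(280) + t(g(-6), 267)) = 1/(254*√280 - ½*267/9) = 1/(254*(2*√70) - ½*267*⅑) = 1/(508*√70 - 89/6) = 1/(-89/6 + 508*√70)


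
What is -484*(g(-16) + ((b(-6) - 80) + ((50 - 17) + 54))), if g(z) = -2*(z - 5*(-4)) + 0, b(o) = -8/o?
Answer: -484/3 ≈ -161.33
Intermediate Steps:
g(z) = -40 - 2*z (g(z) = -2*(z + 20) + 0 = -2*(20 + z) + 0 = (-40 - 2*z) + 0 = -40 - 2*z)
-484*(g(-16) + ((b(-6) - 80) + ((50 - 17) + 54))) = -484*((-40 - 2*(-16)) + ((-8/(-6) - 80) + ((50 - 17) + 54))) = -484*((-40 + 32) + ((-8*(-1/6) - 80) + (33 + 54))) = -484*(-8 + ((4/3 - 80) + 87)) = -484*(-8 + (-236/3 + 87)) = -484*(-8 + 25/3) = -484*1/3 = -484/3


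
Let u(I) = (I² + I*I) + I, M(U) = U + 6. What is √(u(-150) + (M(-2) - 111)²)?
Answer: √56299 ≈ 237.27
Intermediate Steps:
M(U) = 6 + U
u(I) = I + 2*I² (u(I) = (I² + I²) + I = 2*I² + I = I + 2*I²)
√(u(-150) + (M(-2) - 111)²) = √(-150*(1 + 2*(-150)) + ((6 - 2) - 111)²) = √(-150*(1 - 300) + (4 - 111)²) = √(-150*(-299) + (-107)²) = √(44850 + 11449) = √56299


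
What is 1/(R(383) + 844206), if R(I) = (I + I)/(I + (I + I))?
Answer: 3/2532620 ≈ 1.1845e-6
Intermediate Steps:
R(I) = ⅔ (R(I) = (2*I)/(I + 2*I) = (2*I)/((3*I)) = (2*I)*(1/(3*I)) = ⅔)
1/(R(383) + 844206) = 1/(⅔ + 844206) = 1/(2532620/3) = 3/2532620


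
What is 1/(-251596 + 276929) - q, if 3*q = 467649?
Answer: -3948984038/25333 ≈ -1.5588e+5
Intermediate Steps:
q = 155883 (q = (⅓)*467649 = 155883)
1/(-251596 + 276929) - q = 1/(-251596 + 276929) - 1*155883 = 1/25333 - 155883 = -3948984038/25333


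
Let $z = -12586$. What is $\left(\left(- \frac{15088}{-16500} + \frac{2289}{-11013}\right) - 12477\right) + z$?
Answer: $- \frac{379515176488}{15142875} \approx -25062.0$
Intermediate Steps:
$\left(\left(- \frac{15088}{-16500} + \frac{2289}{-11013}\right) - 12477\right) + z = \left(\left(- \frac{15088}{-16500} + \frac{2289}{-11013}\right) - 12477\right) - 12586 = \left(\left(\left(-15088\right) \left(- \frac{1}{16500}\right) + 2289 \left(- \frac{1}{11013}\right)\right) - 12477\right) - 12586 = \left(\left(\frac{3772}{4125} - \frac{763}{3671}\right) - 12477\right) - 12586 = \left(\frac{10699637}{15142875} - 12477\right) - 12586 = - \frac{188926951738}{15142875} - 12586 = - \frac{379515176488}{15142875}$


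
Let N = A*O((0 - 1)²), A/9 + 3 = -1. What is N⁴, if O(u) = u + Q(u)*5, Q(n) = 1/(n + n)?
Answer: 252047376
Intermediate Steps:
A = -36 (A = -27 + 9*(-1) = -27 - 9 = -36)
Q(n) = 1/(2*n)
O(u) = u + 5/(2*u) (O(u) = u + (1/(2*u))*5 = u + 5/(2*u))
N = -126 (N = -36*((0 - 1)² + 5/(2*((0 - 1)²))) = -36*((-1)² + 5/(2*((-1)²))) = -36*(1 + (5/2)/1) = -36*(1 + (5/2)*1) = -36*(1 + 5/2) = -36*7/2 = -126)
N⁴ = (-126)⁴ = 252047376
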